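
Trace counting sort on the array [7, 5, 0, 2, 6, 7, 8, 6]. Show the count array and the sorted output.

Count array: [1, 0, 1, 0, 0, 1, 2, 2, 1]
(count[i] = number of elements equal to i)
Cumulative count: [1, 1, 2, 2, 2, 3, 5, 7, 8]
Sorted: [0, 2, 5, 6, 6, 7, 7, 8]


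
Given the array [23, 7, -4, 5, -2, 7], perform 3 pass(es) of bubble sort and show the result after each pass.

After pass 1: [7, -4, 5, -2, 7, 23] (5 swaps)
After pass 2: [-4, 5, -2, 7, 7, 23] (3 swaps)
After pass 3: [-4, -2, 5, 7, 7, 23] (1 swaps)
Total swaps: 9


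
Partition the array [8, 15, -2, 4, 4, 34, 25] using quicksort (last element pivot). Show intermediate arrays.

Partition 1: pivot=25 at index 5 -> [8, 15, -2, 4, 4, 25, 34]
Partition 2: pivot=4 at index 2 -> [-2, 4, 4, 15, 8, 25, 34]
Partition 3: pivot=4 at index 1 -> [-2, 4, 4, 15, 8, 25, 34]
Partition 4: pivot=8 at index 3 -> [-2, 4, 4, 8, 15, 25, 34]


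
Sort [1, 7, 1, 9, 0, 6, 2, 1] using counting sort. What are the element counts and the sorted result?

Count array: [1, 3, 1, 0, 0, 0, 1, 1, 0, 1]
(count[i] = number of elements equal to i)
Cumulative count: [1, 4, 5, 5, 5, 5, 6, 7, 7, 8]
Sorted: [0, 1, 1, 1, 2, 6, 7, 9]


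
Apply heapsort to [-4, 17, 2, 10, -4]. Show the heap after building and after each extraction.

Build heap: [17, 10, 2, -4, -4]
Extract 17: [10, -4, 2, -4, 17]
Extract 10: [2, -4, -4, 10, 17]
Extract 2: [-4, -4, 2, 10, 17]
Extract -4: [-4, -4, 2, 10, 17]


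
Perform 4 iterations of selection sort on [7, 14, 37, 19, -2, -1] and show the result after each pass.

Pass 1: Select minimum -2 at index 4, swap -> [-2, 14, 37, 19, 7, -1]
Pass 2: Select minimum -1 at index 5, swap -> [-2, -1, 37, 19, 7, 14]
Pass 3: Select minimum 7 at index 4, swap -> [-2, -1, 7, 19, 37, 14]
Pass 4: Select minimum 14 at index 5, swap -> [-2, -1, 7, 14, 37, 19]


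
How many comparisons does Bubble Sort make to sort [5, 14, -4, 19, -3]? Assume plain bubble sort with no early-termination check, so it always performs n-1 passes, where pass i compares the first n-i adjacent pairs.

Pass 1: compare adjacent pairs (0,1)..(3,4) = 4 comparison(s), 2 swap(s) -> [5, -4, 14, -3, 19]
Pass 2: compare adjacent pairs (0,1)..(2,3) = 3 comparison(s), 2 swap(s) -> [-4, 5, -3, 14, 19]
Pass 3: compare adjacent pairs (0,1)..(1,2) = 2 comparison(s), 1 swap(s) -> [-4, -3, 5, 14, 19]
Pass 4: compare adjacent pairs (0,1)..(0,1) = 1 comparison(s), 0 swap(s) -> [-4, -3, 5, 14, 19]
Total comparisons: 4 + 3 + 2 + 1 = 10


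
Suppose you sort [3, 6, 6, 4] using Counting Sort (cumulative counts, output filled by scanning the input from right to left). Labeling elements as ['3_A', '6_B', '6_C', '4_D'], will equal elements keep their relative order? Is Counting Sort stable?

Trace Counting Sort on the labeled array (the key is the number; the letter only tracks identity):
  Counts for values 0..6: [0, 0, 0, 1, 1, 0, 2]
  Cumulative counts: [0, 0, 0, 1, 2, 2, 4]
  Scan right to left: place 4_D at output index 1
  Scan right to left: place 6_C at output index 3
  Scan right to left: place 6_B at output index 2
  Scan right to left: place 3_A at output index 0
  Output: [3_A, 4_D, 6_B, 6_C]
Equal keys:
  value 6: originally 6_B, 6_C; after sorting 6_B, 6_C -> order preserved
All equal keys kept their original relative order. Counting Sort is stable: scanning the input right to left with decreasing cumulative counts places later duplicates at later output positions.
Answer: Stable


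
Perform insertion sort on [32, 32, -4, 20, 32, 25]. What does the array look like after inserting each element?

First element 32 is already 'sorted'
Insert 32: shifted 0 elements -> [32, 32, -4, 20, 32, 25]
Insert -4: shifted 2 elements -> [-4, 32, 32, 20, 32, 25]
Insert 20: shifted 2 elements -> [-4, 20, 32, 32, 32, 25]
Insert 32: shifted 0 elements -> [-4, 20, 32, 32, 32, 25]
Insert 25: shifted 3 elements -> [-4, 20, 25, 32, 32, 32]


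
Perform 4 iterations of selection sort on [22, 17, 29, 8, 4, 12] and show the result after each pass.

Pass 1: Select minimum 4 at index 4, swap -> [4, 17, 29, 8, 22, 12]
Pass 2: Select minimum 8 at index 3, swap -> [4, 8, 29, 17, 22, 12]
Pass 3: Select minimum 12 at index 5, swap -> [4, 8, 12, 17, 22, 29]
Pass 4: Select minimum 17 at index 3, swap -> [4, 8, 12, 17, 22, 29]


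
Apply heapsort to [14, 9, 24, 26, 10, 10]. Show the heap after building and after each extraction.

Build heap: [26, 14, 24, 9, 10, 10]
Extract 26: [24, 14, 10, 9, 10, 26]
Extract 24: [14, 10, 10, 9, 24, 26]
Extract 14: [10, 9, 10, 14, 24, 26]
Extract 10: [10, 9, 10, 14, 24, 26]
Extract 10: [9, 10, 10, 14, 24, 26]


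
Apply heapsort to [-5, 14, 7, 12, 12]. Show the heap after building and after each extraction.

Build heap: [14, 12, 7, -5, 12]
Extract 14: [12, 12, 7, -5, 14]
Extract 12: [12, -5, 7, 12, 14]
Extract 12: [7, -5, 12, 12, 14]
Extract 7: [-5, 7, 12, 12, 14]


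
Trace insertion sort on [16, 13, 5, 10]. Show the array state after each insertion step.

First element 16 is already 'sorted'
Insert 13: shifted 1 elements -> [13, 16, 5, 10]
Insert 5: shifted 2 elements -> [5, 13, 16, 10]
Insert 10: shifted 2 elements -> [5, 10, 13, 16]


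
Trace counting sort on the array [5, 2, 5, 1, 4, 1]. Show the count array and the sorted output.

Count array: [0, 2, 1, 0, 1, 2]
(count[i] = number of elements equal to i)
Cumulative count: [0, 2, 3, 3, 4, 6]
Sorted: [1, 1, 2, 4, 5, 5]


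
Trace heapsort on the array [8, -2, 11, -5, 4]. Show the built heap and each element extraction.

Build heap: [11, 4, 8, -5, -2]
Extract 11: [8, 4, -2, -5, 11]
Extract 8: [4, -5, -2, 8, 11]
Extract 4: [-2, -5, 4, 8, 11]
Extract -2: [-5, -2, 4, 8, 11]


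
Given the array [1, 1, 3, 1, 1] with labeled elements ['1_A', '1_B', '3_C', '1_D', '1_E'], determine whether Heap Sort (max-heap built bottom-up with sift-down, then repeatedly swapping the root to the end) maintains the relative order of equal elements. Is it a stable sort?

Trace Heap Sort on the labeled array (the key is the number; the letter only tracks identity):
  Build max-heap: [3_C, 1_B, 1_A, 1_D, 1_E]
  Swap root 3_C to index 4, re-heapify first 4 -> [1_E, 1_B, 1_A, 1_D, 3_C]
  Swap root 1_E to index 3, re-heapify first 3 -> [1_D, 1_B, 1_A, 1_E, 3_C]
  Swap root 1_D to index 2, re-heapify first 2 -> [1_A, 1_B, 1_D, 1_E, 3_C]
  Swap root 1_A to index 1, re-heapify first 1 -> [1_B, 1_A, 1_D, 1_E, 3_C]
Final order: [1_B, 1_A, 1_D, 1_E, 3_C]
Equal keys:
  value 1: originally 1_A, 1_B, 1_D, 1_E; after sorting 1_B, 1_A, 1_D, 1_E -> order changed
Equal keys were reordered, so Heap Sort is not stable: heap construction and root-to-end swaps move elements without regard to the original order of equal keys. (One such input is enough; an unstable sort may happen to preserve order on other inputs, but it gives no guarantee.)
Answer: Not stable


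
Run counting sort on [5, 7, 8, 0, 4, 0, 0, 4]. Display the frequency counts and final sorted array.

Count array: [3, 0, 0, 0, 2, 1, 0, 1, 1]
(count[i] = number of elements equal to i)
Cumulative count: [3, 3, 3, 3, 5, 6, 6, 7, 8]
Sorted: [0, 0, 0, 4, 4, 5, 7, 8]


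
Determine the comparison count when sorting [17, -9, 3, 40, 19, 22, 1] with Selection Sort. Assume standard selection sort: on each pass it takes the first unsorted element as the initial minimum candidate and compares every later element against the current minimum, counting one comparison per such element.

Pass 1: scan indices 1..6 for the minimum = 6 comparison(s); min is -9, place at index 0 -> [-9, 17, 3, 40, 19, 22, 1]
Pass 2: scan indices 2..6 for the minimum = 5 comparison(s); min is 1, place at index 1 -> [-9, 1, 3, 40, 19, 22, 17]
Pass 3: scan indices 3..6 for the minimum = 4 comparison(s); min is 3, place at index 2 -> [-9, 1, 3, 40, 19, 22, 17]
Pass 4: scan indices 4..6 for the minimum = 3 comparison(s); min is 17, place at index 3 -> [-9, 1, 3, 17, 19, 22, 40]
Pass 5: scan indices 5..6 for the minimum = 2 comparison(s); min is 19, place at index 4 -> [-9, 1, 3, 17, 19, 22, 40]
Pass 6: scan indices 6..6 for the minimum = 1 comparison(s); min is 22, place at index 5 -> [-9, 1, 3, 17, 19, 22, 40]
Selection sort always scans the whole unsorted suffix, so the count is (n-1) + (n-2) + ... + 1 = n(n-1)/2 = 7*6/2 = 21 regardless of the input order.
Total comparisons: 6 + 5 + 4 + 3 + 2 + 1 = 21


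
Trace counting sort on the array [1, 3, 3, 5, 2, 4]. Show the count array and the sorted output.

Count array: [0, 1, 1, 2, 1, 1]
(count[i] = number of elements equal to i)
Cumulative count: [0, 1, 2, 4, 5, 6]
Sorted: [1, 2, 3, 3, 4, 5]


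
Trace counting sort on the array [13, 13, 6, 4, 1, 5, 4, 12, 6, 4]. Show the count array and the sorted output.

Count array: [0, 1, 0, 0, 3, 1, 2, 0, 0, 0, 0, 0, 1, 2]
(count[i] = number of elements equal to i)
Cumulative count: [0, 1, 1, 1, 4, 5, 7, 7, 7, 7, 7, 7, 8, 10]
Sorted: [1, 4, 4, 4, 5, 6, 6, 12, 13, 13]


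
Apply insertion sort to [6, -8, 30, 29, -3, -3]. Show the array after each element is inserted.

First element 6 is already 'sorted'
Insert -8: shifted 1 elements -> [-8, 6, 30, 29, -3, -3]
Insert 30: shifted 0 elements -> [-8, 6, 30, 29, -3, -3]
Insert 29: shifted 1 elements -> [-8, 6, 29, 30, -3, -3]
Insert -3: shifted 3 elements -> [-8, -3, 6, 29, 30, -3]
Insert -3: shifted 3 elements -> [-8, -3, -3, 6, 29, 30]


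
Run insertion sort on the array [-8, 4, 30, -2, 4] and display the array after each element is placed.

First element -8 is already 'sorted'
Insert 4: shifted 0 elements -> [-8, 4, 30, -2, 4]
Insert 30: shifted 0 elements -> [-8, 4, 30, -2, 4]
Insert -2: shifted 2 elements -> [-8, -2, 4, 30, 4]
Insert 4: shifted 1 elements -> [-8, -2, 4, 4, 30]


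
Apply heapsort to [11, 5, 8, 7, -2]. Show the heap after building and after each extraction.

Build heap: [11, 7, 8, 5, -2]
Extract 11: [8, 7, -2, 5, 11]
Extract 8: [7, 5, -2, 8, 11]
Extract 7: [5, -2, 7, 8, 11]
Extract 5: [-2, 5, 7, 8, 11]


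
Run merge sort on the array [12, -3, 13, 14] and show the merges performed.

Divide and conquer:
  Merge [12] + [-3] -> [-3, 12]
  Merge [13] + [14] -> [13, 14]
  Merge [-3, 12] + [13, 14] -> [-3, 12, 13, 14]


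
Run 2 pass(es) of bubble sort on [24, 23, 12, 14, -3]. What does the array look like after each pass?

After pass 1: [23, 12, 14, -3, 24] (4 swaps)
After pass 2: [12, 14, -3, 23, 24] (3 swaps)
Total swaps: 7


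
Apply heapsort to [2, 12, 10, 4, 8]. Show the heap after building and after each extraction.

Build heap: [12, 8, 10, 4, 2]
Extract 12: [10, 8, 2, 4, 12]
Extract 10: [8, 4, 2, 10, 12]
Extract 8: [4, 2, 8, 10, 12]
Extract 4: [2, 4, 8, 10, 12]


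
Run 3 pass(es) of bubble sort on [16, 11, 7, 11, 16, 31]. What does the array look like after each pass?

After pass 1: [11, 7, 11, 16, 16, 31] (3 swaps)
After pass 2: [7, 11, 11, 16, 16, 31] (1 swaps)
After pass 3: [7, 11, 11, 16, 16, 31] (0 swaps)
Total swaps: 4


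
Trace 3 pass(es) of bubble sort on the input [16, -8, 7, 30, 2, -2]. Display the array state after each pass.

After pass 1: [-8, 7, 16, 2, -2, 30] (4 swaps)
After pass 2: [-8, 7, 2, -2, 16, 30] (2 swaps)
After pass 3: [-8, 2, -2, 7, 16, 30] (2 swaps)
Total swaps: 8


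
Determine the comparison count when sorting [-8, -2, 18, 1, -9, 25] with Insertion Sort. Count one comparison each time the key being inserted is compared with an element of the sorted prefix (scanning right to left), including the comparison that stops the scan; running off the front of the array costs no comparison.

Insert -2: -8 <= -2 (stop) = 1 comparison(s) -> [-8, -2, 18, 1, -9, 25]
Insert 18: -2 <= 18 (stop) = 1 comparison(s) -> [-8, -2, 18, 1, -9, 25]
Insert 1: 18 > 1 (shift), -2 <= 1 (stop) = 2 comparison(s) -> [-8, -2, 1, 18, -9, 25]
Insert -9: 18 > -9 (shift), 1 > -9 (shift), -2 > -9 (shift), -8 > -9 (shift), reached front = 4 comparison(s) -> [-9, -8, -2, 1, 18, 25]
Insert 25: 18 <= 25 (stop) = 1 comparison(s) -> [-9, -8, -2, 1, 18, 25]
Total comparisons: 1 + 1 + 2 + 4 + 1 = 9


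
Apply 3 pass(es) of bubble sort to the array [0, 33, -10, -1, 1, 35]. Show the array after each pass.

After pass 1: [0, -10, -1, 1, 33, 35] (3 swaps)
After pass 2: [-10, -1, 0, 1, 33, 35] (2 swaps)
After pass 3: [-10, -1, 0, 1, 33, 35] (0 swaps)
Total swaps: 5


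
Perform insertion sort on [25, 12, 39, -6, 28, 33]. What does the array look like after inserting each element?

First element 25 is already 'sorted'
Insert 12: shifted 1 elements -> [12, 25, 39, -6, 28, 33]
Insert 39: shifted 0 elements -> [12, 25, 39, -6, 28, 33]
Insert -6: shifted 3 elements -> [-6, 12, 25, 39, 28, 33]
Insert 28: shifted 1 elements -> [-6, 12, 25, 28, 39, 33]
Insert 33: shifted 1 elements -> [-6, 12, 25, 28, 33, 39]


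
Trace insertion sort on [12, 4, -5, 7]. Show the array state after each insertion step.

First element 12 is already 'sorted'
Insert 4: shifted 1 elements -> [4, 12, -5, 7]
Insert -5: shifted 2 elements -> [-5, 4, 12, 7]
Insert 7: shifted 1 elements -> [-5, 4, 7, 12]


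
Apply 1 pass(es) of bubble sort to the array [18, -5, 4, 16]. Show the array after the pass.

After pass 1: [-5, 4, 16, 18] (3 swaps)
Total swaps: 3


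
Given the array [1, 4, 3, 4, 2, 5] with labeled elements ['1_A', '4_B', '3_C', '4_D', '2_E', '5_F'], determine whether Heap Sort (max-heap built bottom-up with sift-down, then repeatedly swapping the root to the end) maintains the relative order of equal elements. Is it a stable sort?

Trace Heap Sort on the labeled array (the key is the number; the letter only tracks identity):
  Build max-heap: [5_F, 4_B, 3_C, 4_D, 2_E, 1_A]
  Swap root 5_F to index 5, re-heapify first 5 -> [4_B, 4_D, 3_C, 1_A, 2_E, 5_F]
  Swap root 4_B to index 4, re-heapify first 4 -> [4_D, 2_E, 3_C, 1_A, 4_B, 5_F]
  Swap root 4_D to index 3, re-heapify first 3 -> [3_C, 2_E, 1_A, 4_D, 4_B, 5_F]
  Swap root 3_C to index 2, re-heapify first 2 -> [2_E, 1_A, 3_C, 4_D, 4_B, 5_F]
  Swap root 2_E to index 1, re-heapify first 1 -> [1_A, 2_E, 3_C, 4_D, 4_B, 5_F]
Final order: [1_A, 2_E, 3_C, 4_D, 4_B, 5_F]
Equal keys:
  value 4: originally 4_B, 4_D; after sorting 4_D, 4_B -> order changed
Equal keys were reordered, so Heap Sort is not stable: heap construction and root-to-end swaps move elements without regard to the original order of equal keys. (One such input is enough; an unstable sort may happen to preserve order on other inputs, but it gives no guarantee.)
Answer: Not stable


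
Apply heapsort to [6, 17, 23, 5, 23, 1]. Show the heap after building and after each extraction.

Build heap: [23, 17, 23, 5, 6, 1]
Extract 23: [23, 17, 1, 5, 6, 23]
Extract 23: [17, 6, 1, 5, 23, 23]
Extract 17: [6, 5, 1, 17, 23, 23]
Extract 6: [5, 1, 6, 17, 23, 23]
Extract 5: [1, 5, 6, 17, 23, 23]


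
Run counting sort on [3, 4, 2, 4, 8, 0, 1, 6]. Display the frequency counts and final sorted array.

Count array: [1, 1, 1, 1, 2, 0, 1, 0, 1]
(count[i] = number of elements equal to i)
Cumulative count: [1, 2, 3, 4, 6, 6, 7, 7, 8]
Sorted: [0, 1, 2, 3, 4, 4, 6, 8]


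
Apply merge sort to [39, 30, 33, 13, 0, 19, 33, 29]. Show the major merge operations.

Divide and conquer:
  Merge [39] + [30] -> [30, 39]
  Merge [33] + [13] -> [13, 33]
  Merge [30, 39] + [13, 33] -> [13, 30, 33, 39]
  Merge [0] + [19] -> [0, 19]
  Merge [33] + [29] -> [29, 33]
  Merge [0, 19] + [29, 33] -> [0, 19, 29, 33]
  Merge [13, 30, 33, 39] + [0, 19, 29, 33] -> [0, 13, 19, 29, 30, 33, 33, 39]


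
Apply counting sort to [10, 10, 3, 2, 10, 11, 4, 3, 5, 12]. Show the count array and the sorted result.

Count array: [0, 0, 1, 2, 1, 1, 0, 0, 0, 0, 3, 1, 1]
(count[i] = number of elements equal to i)
Cumulative count: [0, 0, 1, 3, 4, 5, 5, 5, 5, 5, 8, 9, 10]
Sorted: [2, 3, 3, 4, 5, 10, 10, 10, 11, 12]


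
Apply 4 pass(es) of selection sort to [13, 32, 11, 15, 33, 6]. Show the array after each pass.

Pass 1: Select minimum 6 at index 5, swap -> [6, 32, 11, 15, 33, 13]
Pass 2: Select minimum 11 at index 2, swap -> [6, 11, 32, 15, 33, 13]
Pass 3: Select minimum 13 at index 5, swap -> [6, 11, 13, 15, 33, 32]
Pass 4: Select minimum 15 at index 3, swap -> [6, 11, 13, 15, 33, 32]


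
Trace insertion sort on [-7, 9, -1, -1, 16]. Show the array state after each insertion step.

First element -7 is already 'sorted'
Insert 9: shifted 0 elements -> [-7, 9, -1, -1, 16]
Insert -1: shifted 1 elements -> [-7, -1, 9, -1, 16]
Insert -1: shifted 1 elements -> [-7, -1, -1, 9, 16]
Insert 16: shifted 0 elements -> [-7, -1, -1, 9, 16]


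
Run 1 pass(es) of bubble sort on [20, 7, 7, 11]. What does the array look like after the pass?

After pass 1: [7, 7, 11, 20] (3 swaps)
Total swaps: 3


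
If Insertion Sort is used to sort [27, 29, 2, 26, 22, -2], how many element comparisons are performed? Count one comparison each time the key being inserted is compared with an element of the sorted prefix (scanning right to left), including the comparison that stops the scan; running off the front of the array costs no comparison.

Insert 29: 27 <= 29 (stop) = 1 comparison(s) -> [27, 29, 2, 26, 22, -2]
Insert 2: 29 > 2 (shift), 27 > 2 (shift), reached front = 2 comparison(s) -> [2, 27, 29, 26, 22, -2]
Insert 26: 29 > 26 (shift), 27 > 26 (shift), 2 <= 26 (stop) = 3 comparison(s) -> [2, 26, 27, 29, 22, -2]
Insert 22: 29 > 22 (shift), 27 > 22 (shift), 26 > 22 (shift), 2 <= 22 (stop) = 4 comparison(s) -> [2, 22, 26, 27, 29, -2]
Insert -2: 29 > -2 (shift), 27 > -2 (shift), 26 > -2 (shift), 22 > -2 (shift), 2 > -2 (shift), reached front = 5 comparison(s) -> [-2, 2, 22, 26, 27, 29]
Total comparisons: 1 + 2 + 3 + 4 + 5 = 15


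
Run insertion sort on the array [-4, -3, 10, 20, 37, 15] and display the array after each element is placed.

First element -4 is already 'sorted'
Insert -3: shifted 0 elements -> [-4, -3, 10, 20, 37, 15]
Insert 10: shifted 0 elements -> [-4, -3, 10, 20, 37, 15]
Insert 20: shifted 0 elements -> [-4, -3, 10, 20, 37, 15]
Insert 37: shifted 0 elements -> [-4, -3, 10, 20, 37, 15]
Insert 15: shifted 2 elements -> [-4, -3, 10, 15, 20, 37]


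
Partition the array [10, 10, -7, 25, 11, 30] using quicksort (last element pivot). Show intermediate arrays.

Partition 1: pivot=30 at index 5 -> [10, 10, -7, 25, 11, 30]
Partition 2: pivot=11 at index 3 -> [10, 10, -7, 11, 25, 30]
Partition 3: pivot=-7 at index 0 -> [-7, 10, 10, 11, 25, 30]
Partition 4: pivot=10 at index 2 -> [-7, 10, 10, 11, 25, 30]


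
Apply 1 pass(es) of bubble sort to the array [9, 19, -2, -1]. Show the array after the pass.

After pass 1: [9, -2, -1, 19] (2 swaps)
Total swaps: 2


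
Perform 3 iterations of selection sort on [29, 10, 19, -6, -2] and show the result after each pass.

Pass 1: Select minimum -6 at index 3, swap -> [-6, 10, 19, 29, -2]
Pass 2: Select minimum -2 at index 4, swap -> [-6, -2, 19, 29, 10]
Pass 3: Select minimum 10 at index 4, swap -> [-6, -2, 10, 29, 19]


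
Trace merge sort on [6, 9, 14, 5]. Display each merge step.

Divide and conquer:
  Merge [6] + [9] -> [6, 9]
  Merge [14] + [5] -> [5, 14]
  Merge [6, 9] + [5, 14] -> [5, 6, 9, 14]


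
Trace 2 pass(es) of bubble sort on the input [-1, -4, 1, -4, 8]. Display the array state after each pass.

After pass 1: [-4, -1, -4, 1, 8] (2 swaps)
After pass 2: [-4, -4, -1, 1, 8] (1 swaps)
Total swaps: 3


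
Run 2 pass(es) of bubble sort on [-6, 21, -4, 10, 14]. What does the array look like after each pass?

After pass 1: [-6, -4, 10, 14, 21] (3 swaps)
After pass 2: [-6, -4, 10, 14, 21] (0 swaps)
Total swaps: 3


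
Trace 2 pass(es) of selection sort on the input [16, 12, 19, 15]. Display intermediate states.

Pass 1: Select minimum 12 at index 1, swap -> [12, 16, 19, 15]
Pass 2: Select minimum 15 at index 3, swap -> [12, 15, 19, 16]


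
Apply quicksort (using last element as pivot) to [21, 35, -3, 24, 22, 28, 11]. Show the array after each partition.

Partition 1: pivot=11 at index 1 -> [-3, 11, 21, 24, 22, 28, 35]
Partition 2: pivot=35 at index 6 -> [-3, 11, 21, 24, 22, 28, 35]
Partition 3: pivot=28 at index 5 -> [-3, 11, 21, 24, 22, 28, 35]
Partition 4: pivot=22 at index 3 -> [-3, 11, 21, 22, 24, 28, 35]


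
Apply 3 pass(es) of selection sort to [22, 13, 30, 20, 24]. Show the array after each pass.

Pass 1: Select minimum 13 at index 1, swap -> [13, 22, 30, 20, 24]
Pass 2: Select minimum 20 at index 3, swap -> [13, 20, 30, 22, 24]
Pass 3: Select minimum 22 at index 3, swap -> [13, 20, 22, 30, 24]


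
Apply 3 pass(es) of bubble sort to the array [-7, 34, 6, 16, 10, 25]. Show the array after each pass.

After pass 1: [-7, 6, 16, 10, 25, 34] (4 swaps)
After pass 2: [-7, 6, 10, 16, 25, 34] (1 swaps)
After pass 3: [-7, 6, 10, 16, 25, 34] (0 swaps)
Total swaps: 5


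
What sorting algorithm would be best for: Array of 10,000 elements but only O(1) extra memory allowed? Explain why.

Best choice: Heapsort
Reason: Heapsort rearranges the array in place using O(1) auxiliary space and still guarantees O(n log n) time; quicksort partitions in place but needs Theta(log n) stack space for recursion (O(n) in the worst case), and mergesort requires O(n) auxiliary space


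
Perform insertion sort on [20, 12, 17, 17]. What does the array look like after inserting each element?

First element 20 is already 'sorted'
Insert 12: shifted 1 elements -> [12, 20, 17, 17]
Insert 17: shifted 1 elements -> [12, 17, 20, 17]
Insert 17: shifted 1 elements -> [12, 17, 17, 20]


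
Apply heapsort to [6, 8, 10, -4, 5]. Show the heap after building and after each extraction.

Build heap: [10, 8, 6, -4, 5]
Extract 10: [8, 5, 6, -4, 10]
Extract 8: [6, 5, -4, 8, 10]
Extract 6: [5, -4, 6, 8, 10]
Extract 5: [-4, 5, 6, 8, 10]


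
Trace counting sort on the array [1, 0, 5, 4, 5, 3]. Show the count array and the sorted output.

Count array: [1, 1, 0, 1, 1, 2]
(count[i] = number of elements equal to i)
Cumulative count: [1, 2, 2, 3, 4, 6]
Sorted: [0, 1, 3, 4, 5, 5]


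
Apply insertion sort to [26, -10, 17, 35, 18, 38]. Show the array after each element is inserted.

First element 26 is already 'sorted'
Insert -10: shifted 1 elements -> [-10, 26, 17, 35, 18, 38]
Insert 17: shifted 1 elements -> [-10, 17, 26, 35, 18, 38]
Insert 35: shifted 0 elements -> [-10, 17, 26, 35, 18, 38]
Insert 18: shifted 2 elements -> [-10, 17, 18, 26, 35, 38]
Insert 38: shifted 0 elements -> [-10, 17, 18, 26, 35, 38]


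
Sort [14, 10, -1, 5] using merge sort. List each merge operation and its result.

Divide and conquer:
  Merge [14] + [10] -> [10, 14]
  Merge [-1] + [5] -> [-1, 5]
  Merge [10, 14] + [-1, 5] -> [-1, 5, 10, 14]


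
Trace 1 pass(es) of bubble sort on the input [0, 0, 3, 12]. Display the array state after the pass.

After pass 1: [0, 0, 3, 12] (0 swaps)
Total swaps: 0


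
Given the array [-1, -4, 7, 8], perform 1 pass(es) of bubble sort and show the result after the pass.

After pass 1: [-4, -1, 7, 8] (1 swaps)
Total swaps: 1


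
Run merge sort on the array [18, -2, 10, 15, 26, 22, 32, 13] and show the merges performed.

Divide and conquer:
  Merge [18] + [-2] -> [-2, 18]
  Merge [10] + [15] -> [10, 15]
  Merge [-2, 18] + [10, 15] -> [-2, 10, 15, 18]
  Merge [26] + [22] -> [22, 26]
  Merge [32] + [13] -> [13, 32]
  Merge [22, 26] + [13, 32] -> [13, 22, 26, 32]
  Merge [-2, 10, 15, 18] + [13, 22, 26, 32] -> [-2, 10, 13, 15, 18, 22, 26, 32]


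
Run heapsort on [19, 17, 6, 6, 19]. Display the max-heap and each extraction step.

Build heap: [19, 19, 6, 6, 17]
Extract 19: [19, 17, 6, 6, 19]
Extract 19: [17, 6, 6, 19, 19]
Extract 17: [6, 6, 17, 19, 19]
Extract 6: [6, 6, 17, 19, 19]


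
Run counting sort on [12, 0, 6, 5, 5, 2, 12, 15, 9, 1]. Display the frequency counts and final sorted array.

Count array: [1, 1, 1, 0, 0, 2, 1, 0, 0, 1, 0, 0, 2, 0, 0, 1]
(count[i] = number of elements equal to i)
Cumulative count: [1, 2, 3, 3, 3, 5, 6, 6, 6, 7, 7, 7, 9, 9, 9, 10]
Sorted: [0, 1, 2, 5, 5, 6, 9, 12, 12, 15]


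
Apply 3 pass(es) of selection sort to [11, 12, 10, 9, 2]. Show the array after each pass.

Pass 1: Select minimum 2 at index 4, swap -> [2, 12, 10, 9, 11]
Pass 2: Select minimum 9 at index 3, swap -> [2, 9, 10, 12, 11]
Pass 3: Select minimum 10 at index 2, swap -> [2, 9, 10, 12, 11]


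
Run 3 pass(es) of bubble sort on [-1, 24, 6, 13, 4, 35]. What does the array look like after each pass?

After pass 1: [-1, 6, 13, 4, 24, 35] (3 swaps)
After pass 2: [-1, 6, 4, 13, 24, 35] (1 swaps)
After pass 3: [-1, 4, 6, 13, 24, 35] (1 swaps)
Total swaps: 5


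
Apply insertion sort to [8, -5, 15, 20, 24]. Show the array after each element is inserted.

First element 8 is already 'sorted'
Insert -5: shifted 1 elements -> [-5, 8, 15, 20, 24]
Insert 15: shifted 0 elements -> [-5, 8, 15, 20, 24]
Insert 20: shifted 0 elements -> [-5, 8, 15, 20, 24]
Insert 24: shifted 0 elements -> [-5, 8, 15, 20, 24]


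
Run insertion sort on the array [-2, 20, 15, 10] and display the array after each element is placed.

First element -2 is already 'sorted'
Insert 20: shifted 0 elements -> [-2, 20, 15, 10]
Insert 15: shifted 1 elements -> [-2, 15, 20, 10]
Insert 10: shifted 2 elements -> [-2, 10, 15, 20]


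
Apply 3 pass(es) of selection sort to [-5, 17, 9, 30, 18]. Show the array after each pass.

Pass 1: Select minimum -5 at index 0, swap -> [-5, 17, 9, 30, 18]
Pass 2: Select minimum 9 at index 2, swap -> [-5, 9, 17, 30, 18]
Pass 3: Select minimum 17 at index 2, swap -> [-5, 9, 17, 30, 18]


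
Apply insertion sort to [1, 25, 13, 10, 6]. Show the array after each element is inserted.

First element 1 is already 'sorted'
Insert 25: shifted 0 elements -> [1, 25, 13, 10, 6]
Insert 13: shifted 1 elements -> [1, 13, 25, 10, 6]
Insert 10: shifted 2 elements -> [1, 10, 13, 25, 6]
Insert 6: shifted 3 elements -> [1, 6, 10, 13, 25]


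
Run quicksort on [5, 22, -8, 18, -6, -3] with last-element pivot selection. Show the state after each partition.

Partition 1: pivot=-3 at index 2 -> [-8, -6, -3, 18, 22, 5]
Partition 2: pivot=-6 at index 1 -> [-8, -6, -3, 18, 22, 5]
Partition 3: pivot=5 at index 3 -> [-8, -6, -3, 5, 22, 18]
Partition 4: pivot=18 at index 4 -> [-8, -6, -3, 5, 18, 22]


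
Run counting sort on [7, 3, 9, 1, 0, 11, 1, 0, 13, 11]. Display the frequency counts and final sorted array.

Count array: [2, 2, 0, 1, 0, 0, 0, 1, 0, 1, 0, 2, 0, 1]
(count[i] = number of elements equal to i)
Cumulative count: [2, 4, 4, 5, 5, 5, 5, 6, 6, 7, 7, 9, 9, 10]
Sorted: [0, 0, 1, 1, 3, 7, 9, 11, 11, 13]


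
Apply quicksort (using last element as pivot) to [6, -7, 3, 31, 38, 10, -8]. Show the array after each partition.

Partition 1: pivot=-8 at index 0 -> [-8, -7, 3, 31, 38, 10, 6]
Partition 2: pivot=6 at index 3 -> [-8, -7, 3, 6, 38, 10, 31]
Partition 3: pivot=3 at index 2 -> [-8, -7, 3, 6, 38, 10, 31]
Partition 4: pivot=31 at index 5 -> [-8, -7, 3, 6, 10, 31, 38]


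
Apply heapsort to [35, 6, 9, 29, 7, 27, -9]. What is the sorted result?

Build heap: [35, 29, 27, 6, 7, 9, -9]
Extract 35: [29, 7, 27, 6, -9, 9, 35]
Extract 29: [27, 7, 9, 6, -9, 29, 35]
Extract 27: [9, 7, -9, 6, 27, 29, 35]
Extract 9: [7, 6, -9, 9, 27, 29, 35]
Extract 7: [6, -9, 7, 9, 27, 29, 35]
Extract 6: [-9, 6, 7, 9, 27, 29, 35]


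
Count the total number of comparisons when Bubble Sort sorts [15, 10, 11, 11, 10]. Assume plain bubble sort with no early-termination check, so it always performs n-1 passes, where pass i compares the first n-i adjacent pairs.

Pass 1: compare adjacent pairs (0,1)..(3,4) = 4 comparison(s), 4 swap(s) -> [10, 11, 11, 10, 15]
Pass 2: compare adjacent pairs (0,1)..(2,3) = 3 comparison(s), 1 swap(s) -> [10, 11, 10, 11, 15]
Pass 3: compare adjacent pairs (0,1)..(1,2) = 2 comparison(s), 1 swap(s) -> [10, 10, 11, 11, 15]
Pass 4: compare adjacent pairs (0,1)..(0,1) = 1 comparison(s), 0 swap(s) -> [10, 10, 11, 11, 15]
Total comparisons: 4 + 3 + 2 + 1 = 10


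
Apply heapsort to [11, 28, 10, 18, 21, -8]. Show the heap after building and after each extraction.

Build heap: [28, 21, 10, 18, 11, -8]
Extract 28: [21, 18, 10, -8, 11, 28]
Extract 21: [18, 11, 10, -8, 21, 28]
Extract 18: [11, -8, 10, 18, 21, 28]
Extract 11: [10, -8, 11, 18, 21, 28]
Extract 10: [-8, 10, 11, 18, 21, 28]


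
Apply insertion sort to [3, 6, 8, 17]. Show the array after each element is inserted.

First element 3 is already 'sorted'
Insert 6: shifted 0 elements -> [3, 6, 8, 17]
Insert 8: shifted 0 elements -> [3, 6, 8, 17]
Insert 17: shifted 0 elements -> [3, 6, 8, 17]


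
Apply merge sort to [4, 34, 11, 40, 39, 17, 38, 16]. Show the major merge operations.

Divide and conquer:
  Merge [4] + [34] -> [4, 34]
  Merge [11] + [40] -> [11, 40]
  Merge [4, 34] + [11, 40] -> [4, 11, 34, 40]
  Merge [39] + [17] -> [17, 39]
  Merge [38] + [16] -> [16, 38]
  Merge [17, 39] + [16, 38] -> [16, 17, 38, 39]
  Merge [4, 11, 34, 40] + [16, 17, 38, 39] -> [4, 11, 16, 17, 34, 38, 39, 40]


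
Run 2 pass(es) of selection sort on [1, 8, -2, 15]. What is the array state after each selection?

Pass 1: Select minimum -2 at index 2, swap -> [-2, 8, 1, 15]
Pass 2: Select minimum 1 at index 2, swap -> [-2, 1, 8, 15]


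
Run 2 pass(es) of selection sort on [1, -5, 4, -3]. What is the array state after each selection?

Pass 1: Select minimum -5 at index 1, swap -> [-5, 1, 4, -3]
Pass 2: Select minimum -3 at index 3, swap -> [-5, -3, 4, 1]


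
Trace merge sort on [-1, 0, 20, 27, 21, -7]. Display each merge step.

Divide and conquer:
  Merge [0] + [20] -> [0, 20]
  Merge [-1] + [0, 20] -> [-1, 0, 20]
  Merge [21] + [-7] -> [-7, 21]
  Merge [27] + [-7, 21] -> [-7, 21, 27]
  Merge [-1, 0, 20] + [-7, 21, 27] -> [-7, -1, 0, 20, 21, 27]


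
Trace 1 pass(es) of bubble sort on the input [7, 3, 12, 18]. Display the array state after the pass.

After pass 1: [3, 7, 12, 18] (1 swaps)
Total swaps: 1


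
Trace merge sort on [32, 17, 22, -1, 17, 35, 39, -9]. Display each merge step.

Divide and conquer:
  Merge [32] + [17] -> [17, 32]
  Merge [22] + [-1] -> [-1, 22]
  Merge [17, 32] + [-1, 22] -> [-1, 17, 22, 32]
  Merge [17] + [35] -> [17, 35]
  Merge [39] + [-9] -> [-9, 39]
  Merge [17, 35] + [-9, 39] -> [-9, 17, 35, 39]
  Merge [-1, 17, 22, 32] + [-9, 17, 35, 39] -> [-9, -1, 17, 17, 22, 32, 35, 39]


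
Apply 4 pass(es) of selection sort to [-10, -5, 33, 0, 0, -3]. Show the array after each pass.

Pass 1: Select minimum -10 at index 0, swap -> [-10, -5, 33, 0, 0, -3]
Pass 2: Select minimum -5 at index 1, swap -> [-10, -5, 33, 0, 0, -3]
Pass 3: Select minimum -3 at index 5, swap -> [-10, -5, -3, 0, 0, 33]
Pass 4: Select minimum 0 at index 3, swap -> [-10, -5, -3, 0, 0, 33]


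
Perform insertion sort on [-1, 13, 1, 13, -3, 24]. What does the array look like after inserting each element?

First element -1 is already 'sorted'
Insert 13: shifted 0 elements -> [-1, 13, 1, 13, -3, 24]
Insert 1: shifted 1 elements -> [-1, 1, 13, 13, -3, 24]
Insert 13: shifted 0 elements -> [-1, 1, 13, 13, -3, 24]
Insert -3: shifted 4 elements -> [-3, -1, 1, 13, 13, 24]
Insert 24: shifted 0 elements -> [-3, -1, 1, 13, 13, 24]


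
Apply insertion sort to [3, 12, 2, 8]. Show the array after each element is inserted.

First element 3 is already 'sorted'
Insert 12: shifted 0 elements -> [3, 12, 2, 8]
Insert 2: shifted 2 elements -> [2, 3, 12, 8]
Insert 8: shifted 1 elements -> [2, 3, 8, 12]


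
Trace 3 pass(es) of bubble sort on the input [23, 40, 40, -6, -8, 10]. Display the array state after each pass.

After pass 1: [23, 40, -6, -8, 10, 40] (3 swaps)
After pass 2: [23, -6, -8, 10, 40, 40] (3 swaps)
After pass 3: [-6, -8, 10, 23, 40, 40] (3 swaps)
Total swaps: 9


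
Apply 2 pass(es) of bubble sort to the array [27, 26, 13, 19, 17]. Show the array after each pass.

After pass 1: [26, 13, 19, 17, 27] (4 swaps)
After pass 2: [13, 19, 17, 26, 27] (3 swaps)
Total swaps: 7


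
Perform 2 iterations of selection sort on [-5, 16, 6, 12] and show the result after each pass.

Pass 1: Select minimum -5 at index 0, swap -> [-5, 16, 6, 12]
Pass 2: Select minimum 6 at index 2, swap -> [-5, 6, 16, 12]


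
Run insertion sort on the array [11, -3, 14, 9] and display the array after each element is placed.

First element 11 is already 'sorted'
Insert -3: shifted 1 elements -> [-3, 11, 14, 9]
Insert 14: shifted 0 elements -> [-3, 11, 14, 9]
Insert 9: shifted 2 elements -> [-3, 9, 11, 14]


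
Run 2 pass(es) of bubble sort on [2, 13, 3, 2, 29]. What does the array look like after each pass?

After pass 1: [2, 3, 2, 13, 29] (2 swaps)
After pass 2: [2, 2, 3, 13, 29] (1 swaps)
Total swaps: 3


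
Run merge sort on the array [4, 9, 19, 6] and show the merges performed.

Divide and conquer:
  Merge [4] + [9] -> [4, 9]
  Merge [19] + [6] -> [6, 19]
  Merge [4, 9] + [6, 19] -> [4, 6, 9, 19]


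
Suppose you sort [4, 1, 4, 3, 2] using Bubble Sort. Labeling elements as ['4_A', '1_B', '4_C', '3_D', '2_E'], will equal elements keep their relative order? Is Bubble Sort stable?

Trace Bubble Sort on the labeled array (the key is the number; the letter only tracks identity):
  After pass 1: [1_B, 4_A, 3_D, 2_E, 4_C]
  After pass 2: [1_B, 3_D, 2_E, 4_A, 4_C]
  After pass 3: [1_B, 2_E, 3_D, 4_A, 4_C]
  After pass 4: [1_B, 2_E, 3_D, 4_A, 4_C] (no swaps, done)
Final order: [1_B, 2_E, 3_D, 4_A, 4_C]
Equal keys:
  value 4: originally 4_A, 4_C; after sorting 4_A, 4_C -> order preserved
All equal keys kept their original relative order. Bubble Sort is stable: it only swaps adjacent elements when the left one is strictly greater, so equal keys never move past each other.
Answer: Stable


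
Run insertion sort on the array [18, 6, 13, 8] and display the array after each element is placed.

First element 18 is already 'sorted'
Insert 6: shifted 1 elements -> [6, 18, 13, 8]
Insert 13: shifted 1 elements -> [6, 13, 18, 8]
Insert 8: shifted 2 elements -> [6, 8, 13, 18]


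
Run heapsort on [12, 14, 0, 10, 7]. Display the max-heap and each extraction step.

Build heap: [14, 12, 0, 10, 7]
Extract 14: [12, 10, 0, 7, 14]
Extract 12: [10, 7, 0, 12, 14]
Extract 10: [7, 0, 10, 12, 14]
Extract 7: [0, 7, 10, 12, 14]


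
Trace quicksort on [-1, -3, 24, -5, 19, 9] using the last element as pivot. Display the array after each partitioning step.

Partition 1: pivot=9 at index 3 -> [-1, -3, -5, 9, 19, 24]
Partition 2: pivot=-5 at index 0 -> [-5, -3, -1, 9, 19, 24]
Partition 3: pivot=-1 at index 2 -> [-5, -3, -1, 9, 19, 24]
Partition 4: pivot=24 at index 5 -> [-5, -3, -1, 9, 19, 24]


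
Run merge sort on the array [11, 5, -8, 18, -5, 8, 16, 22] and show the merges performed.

Divide and conquer:
  Merge [11] + [5] -> [5, 11]
  Merge [-8] + [18] -> [-8, 18]
  Merge [5, 11] + [-8, 18] -> [-8, 5, 11, 18]
  Merge [-5] + [8] -> [-5, 8]
  Merge [16] + [22] -> [16, 22]
  Merge [-5, 8] + [16, 22] -> [-5, 8, 16, 22]
  Merge [-8, 5, 11, 18] + [-5, 8, 16, 22] -> [-8, -5, 5, 8, 11, 16, 18, 22]


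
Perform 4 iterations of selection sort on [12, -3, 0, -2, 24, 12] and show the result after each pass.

Pass 1: Select minimum -3 at index 1, swap -> [-3, 12, 0, -2, 24, 12]
Pass 2: Select minimum -2 at index 3, swap -> [-3, -2, 0, 12, 24, 12]
Pass 3: Select minimum 0 at index 2, swap -> [-3, -2, 0, 12, 24, 12]
Pass 4: Select minimum 12 at index 3, swap -> [-3, -2, 0, 12, 24, 12]


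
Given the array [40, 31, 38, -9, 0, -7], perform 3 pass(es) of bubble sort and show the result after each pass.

After pass 1: [31, 38, -9, 0, -7, 40] (5 swaps)
After pass 2: [31, -9, 0, -7, 38, 40] (3 swaps)
After pass 3: [-9, 0, -7, 31, 38, 40] (3 swaps)
Total swaps: 11


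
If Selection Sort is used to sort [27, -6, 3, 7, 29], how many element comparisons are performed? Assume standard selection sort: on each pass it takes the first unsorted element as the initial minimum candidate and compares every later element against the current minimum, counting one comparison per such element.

Pass 1: scan indices 1..4 for the minimum = 4 comparison(s); min is -6, place at index 0 -> [-6, 27, 3, 7, 29]
Pass 2: scan indices 2..4 for the minimum = 3 comparison(s); min is 3, place at index 1 -> [-6, 3, 27, 7, 29]
Pass 3: scan indices 3..4 for the minimum = 2 comparison(s); min is 7, place at index 2 -> [-6, 3, 7, 27, 29]
Pass 4: scan indices 4..4 for the minimum = 1 comparison(s); min is 27, place at index 3 -> [-6, 3, 7, 27, 29]
Selection sort always scans the whole unsorted suffix, so the count is (n-1) + (n-2) + ... + 1 = n(n-1)/2 = 5*4/2 = 10 regardless of the input order.
Total comparisons: 4 + 3 + 2 + 1 = 10


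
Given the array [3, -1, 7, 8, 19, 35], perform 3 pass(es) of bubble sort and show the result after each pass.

After pass 1: [-1, 3, 7, 8, 19, 35] (1 swaps)
After pass 2: [-1, 3, 7, 8, 19, 35] (0 swaps)
After pass 3: [-1, 3, 7, 8, 19, 35] (0 swaps)
Total swaps: 1


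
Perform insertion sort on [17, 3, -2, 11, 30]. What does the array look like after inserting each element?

First element 17 is already 'sorted'
Insert 3: shifted 1 elements -> [3, 17, -2, 11, 30]
Insert -2: shifted 2 elements -> [-2, 3, 17, 11, 30]
Insert 11: shifted 1 elements -> [-2, 3, 11, 17, 30]
Insert 30: shifted 0 elements -> [-2, 3, 11, 17, 30]


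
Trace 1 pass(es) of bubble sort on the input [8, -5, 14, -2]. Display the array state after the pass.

After pass 1: [-5, 8, -2, 14] (2 swaps)
Total swaps: 2


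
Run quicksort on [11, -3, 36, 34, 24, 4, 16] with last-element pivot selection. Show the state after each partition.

Partition 1: pivot=16 at index 3 -> [11, -3, 4, 16, 24, 36, 34]
Partition 2: pivot=4 at index 1 -> [-3, 4, 11, 16, 24, 36, 34]
Partition 3: pivot=34 at index 5 -> [-3, 4, 11, 16, 24, 34, 36]


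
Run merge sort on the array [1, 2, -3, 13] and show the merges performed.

Divide and conquer:
  Merge [1] + [2] -> [1, 2]
  Merge [-3] + [13] -> [-3, 13]
  Merge [1, 2] + [-3, 13] -> [-3, 1, 2, 13]


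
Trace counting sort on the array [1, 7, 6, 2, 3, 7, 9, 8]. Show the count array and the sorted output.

Count array: [0, 1, 1, 1, 0, 0, 1, 2, 1, 1]
(count[i] = number of elements equal to i)
Cumulative count: [0, 1, 2, 3, 3, 3, 4, 6, 7, 8]
Sorted: [1, 2, 3, 6, 7, 7, 8, 9]


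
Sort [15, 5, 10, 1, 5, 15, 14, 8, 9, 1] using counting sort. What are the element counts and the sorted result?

Count array: [0, 2, 0, 0, 0, 2, 0, 0, 1, 1, 1, 0, 0, 0, 1, 2]
(count[i] = number of elements equal to i)
Cumulative count: [0, 2, 2, 2, 2, 4, 4, 4, 5, 6, 7, 7, 7, 7, 8, 10]
Sorted: [1, 1, 5, 5, 8, 9, 10, 14, 15, 15]


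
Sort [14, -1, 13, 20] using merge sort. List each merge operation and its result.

Divide and conquer:
  Merge [14] + [-1] -> [-1, 14]
  Merge [13] + [20] -> [13, 20]
  Merge [-1, 14] + [13, 20] -> [-1, 13, 14, 20]


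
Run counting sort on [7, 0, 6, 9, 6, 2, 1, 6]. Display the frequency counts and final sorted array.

Count array: [1, 1, 1, 0, 0, 0, 3, 1, 0, 1]
(count[i] = number of elements equal to i)
Cumulative count: [1, 2, 3, 3, 3, 3, 6, 7, 7, 8]
Sorted: [0, 1, 2, 6, 6, 6, 7, 9]


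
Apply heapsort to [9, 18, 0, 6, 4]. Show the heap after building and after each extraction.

Build heap: [18, 9, 0, 6, 4]
Extract 18: [9, 6, 0, 4, 18]
Extract 9: [6, 4, 0, 9, 18]
Extract 6: [4, 0, 6, 9, 18]
Extract 4: [0, 4, 6, 9, 18]


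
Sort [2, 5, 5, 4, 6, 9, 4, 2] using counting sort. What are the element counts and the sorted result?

Count array: [0, 0, 2, 0, 2, 2, 1, 0, 0, 1]
(count[i] = number of elements equal to i)
Cumulative count: [0, 0, 2, 2, 4, 6, 7, 7, 7, 8]
Sorted: [2, 2, 4, 4, 5, 5, 6, 9]


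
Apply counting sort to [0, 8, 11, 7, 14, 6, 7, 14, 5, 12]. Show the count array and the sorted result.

Count array: [1, 0, 0, 0, 0, 1, 1, 2, 1, 0, 0, 1, 1, 0, 2]
(count[i] = number of elements equal to i)
Cumulative count: [1, 1, 1, 1, 1, 2, 3, 5, 6, 6, 6, 7, 8, 8, 10]
Sorted: [0, 5, 6, 7, 7, 8, 11, 12, 14, 14]


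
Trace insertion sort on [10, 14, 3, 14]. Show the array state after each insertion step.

First element 10 is already 'sorted'
Insert 14: shifted 0 elements -> [10, 14, 3, 14]
Insert 3: shifted 2 elements -> [3, 10, 14, 14]
Insert 14: shifted 0 elements -> [3, 10, 14, 14]
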